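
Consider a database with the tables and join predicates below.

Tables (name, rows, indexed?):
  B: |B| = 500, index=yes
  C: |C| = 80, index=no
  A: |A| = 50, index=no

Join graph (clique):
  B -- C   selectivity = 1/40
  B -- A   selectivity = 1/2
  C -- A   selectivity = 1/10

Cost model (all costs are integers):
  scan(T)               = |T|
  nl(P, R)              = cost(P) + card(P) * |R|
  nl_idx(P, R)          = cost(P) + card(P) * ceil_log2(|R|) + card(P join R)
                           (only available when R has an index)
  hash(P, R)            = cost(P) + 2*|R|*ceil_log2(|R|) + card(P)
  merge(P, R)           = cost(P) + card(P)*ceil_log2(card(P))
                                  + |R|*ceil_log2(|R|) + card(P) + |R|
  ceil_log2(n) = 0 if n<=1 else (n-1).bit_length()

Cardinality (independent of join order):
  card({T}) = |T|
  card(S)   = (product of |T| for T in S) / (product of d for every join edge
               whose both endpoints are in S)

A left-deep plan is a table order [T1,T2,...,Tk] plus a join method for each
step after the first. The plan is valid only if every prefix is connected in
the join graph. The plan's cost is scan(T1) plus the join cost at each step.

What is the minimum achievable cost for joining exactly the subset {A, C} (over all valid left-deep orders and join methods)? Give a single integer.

760

Selinger DP over subsets of {A,C}:
  {C}: scan cost=80, card=80
  {A}: scan cost=50, card=50
  {AC}: card=400; try (A,hash)→760, (C,merge)→1040, (A,merge)→1070, (C,hash)→1220, (C,nl)→4050, (A,nl)→4080; best=760 via (A,hash)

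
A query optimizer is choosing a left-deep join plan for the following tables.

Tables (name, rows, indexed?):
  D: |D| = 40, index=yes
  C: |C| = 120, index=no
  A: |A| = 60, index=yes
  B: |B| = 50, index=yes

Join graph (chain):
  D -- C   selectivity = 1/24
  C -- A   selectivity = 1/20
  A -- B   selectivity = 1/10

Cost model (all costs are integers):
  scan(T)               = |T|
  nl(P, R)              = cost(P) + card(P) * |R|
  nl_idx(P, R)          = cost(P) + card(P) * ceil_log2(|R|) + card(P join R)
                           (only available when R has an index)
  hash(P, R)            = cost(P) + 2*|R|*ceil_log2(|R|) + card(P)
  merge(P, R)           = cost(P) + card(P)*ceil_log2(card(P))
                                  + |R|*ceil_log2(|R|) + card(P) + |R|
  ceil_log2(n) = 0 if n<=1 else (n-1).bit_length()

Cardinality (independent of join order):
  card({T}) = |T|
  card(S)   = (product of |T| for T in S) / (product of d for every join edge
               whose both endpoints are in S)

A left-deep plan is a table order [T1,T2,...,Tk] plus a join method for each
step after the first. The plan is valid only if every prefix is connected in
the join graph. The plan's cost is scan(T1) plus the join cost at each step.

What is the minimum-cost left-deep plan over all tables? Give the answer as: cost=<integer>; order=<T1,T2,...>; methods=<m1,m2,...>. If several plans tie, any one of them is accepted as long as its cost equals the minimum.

Selinger DP (subsets sized 1..n):
  {D}: scan cost=40, card=40
  {C}: scan cost=120, card=120
  {A}: scan cost=60, card=60
  {B}: scan cost=50, card=50
  {CD}: card=200; try (D,hash)→720, (D,nl_idx)→1040, (C,merge)→1280, (D,merge)→1360, (C,hash)→1760, (C,nl)→4840 …(+1); best=720 via (D,hash)
  {AC}: card=360; try (A,hash)→960, (A,nl_idx)→1200, (C,merge)→1440, (A,merge)→1500, (C,hash)→1800, (C,nl)→7260 …(+1); best=960 via (A,hash)
  {AB}: card=300; try (A,nl_idx)→650, (B,hash)→720, (B,nl_idx)→720, (A,hash)→820, (A,merge)→820, (B,merge)→830 …(+2); best=650 via (A,nl_idx)
  {ACD}: card=600; try (A,hash)→1640, (D,hash)→1800, (A,nl_idx)→2520, (A,merge)→2940, (D,nl_idx)→3720, (D,merge)→4840 …(+2); best=1640 via (A,hash)
  {ABC}: card=1800; try (B,hash)→1920, (C,hash)→2630, (C,merge)→4610, (B,merge)→4910, (B,nl_idx)→4920, (B,nl)→18960 …(+1); best=1920 via (B,hash)
  {ABCD}: card=3000; try (B,hash)→2840, (D,hash)→4200, (B,nl_idx)→8240, (B,merge)→8590, (D,nl_idx)→15720, (D,merge)→23800 …(+2); best=2840 via (B,hash)

cost=2840; order=C,D,A,B; methods=hash,hash,hash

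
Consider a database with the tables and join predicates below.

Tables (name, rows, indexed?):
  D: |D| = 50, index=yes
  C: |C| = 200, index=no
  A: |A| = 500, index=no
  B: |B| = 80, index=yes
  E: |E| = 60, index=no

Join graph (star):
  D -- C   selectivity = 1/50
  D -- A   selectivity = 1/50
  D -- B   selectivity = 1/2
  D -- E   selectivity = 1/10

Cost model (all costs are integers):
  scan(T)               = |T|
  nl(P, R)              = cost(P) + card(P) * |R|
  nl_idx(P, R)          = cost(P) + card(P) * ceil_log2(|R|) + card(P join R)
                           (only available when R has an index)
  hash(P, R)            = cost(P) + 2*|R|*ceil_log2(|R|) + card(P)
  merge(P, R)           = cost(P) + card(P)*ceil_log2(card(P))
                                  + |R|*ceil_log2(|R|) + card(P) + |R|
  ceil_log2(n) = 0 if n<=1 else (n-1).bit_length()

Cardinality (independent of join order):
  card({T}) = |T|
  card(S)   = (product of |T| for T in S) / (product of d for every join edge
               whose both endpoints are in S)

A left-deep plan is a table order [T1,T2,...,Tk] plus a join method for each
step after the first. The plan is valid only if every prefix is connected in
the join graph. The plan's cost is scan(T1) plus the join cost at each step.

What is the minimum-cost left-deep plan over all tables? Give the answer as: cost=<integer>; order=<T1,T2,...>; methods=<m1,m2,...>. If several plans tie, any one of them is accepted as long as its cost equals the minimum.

cost=21140; order=A,D,C,E,B; methods=hash,hash,hash,hash

Selinger DP (subsets sized 1..n):
  {D}: scan cost=50, card=50
  {C}: scan cost=200, card=200
  {A}: scan cost=500, card=500
  {B}: scan cost=80, card=80
  {E}: scan cost=60, card=60
  {CD}: card=200; try (D,hash)→1000, (D,nl_idx)→1600, (C,merge)→2200, (D,merge)→2350, (C,hash)→3300, (C,nl)→10050 …(+1); best=1000 via (D,hash)
  {AD}: card=500; try (D,hash)→1600, (D,nl_idx)→4000, (A,merge)→5400, (D,merge)→5850, (A,hash)→9100, (A,nl)→25050 …(+1); best=1600 via (D,hash)
  {BD}: card=2000; try (D,hash)→760, (B,merge)→1040, (D,merge)→1070, (B,hash)→1220, (B,nl_idx)→2400, (D,nl_idx)→2560 …(+2); best=760 via (D,hash)
  {DE}: card=300; try (D,hash)→720, (D,nl_idx)→720, (E,hash)→820, (E,merge)→820, (D,merge)→830, (E,nl)→3050 …(+1); best=720 via (D,hash)
  {ACD}: card=2000; try (C,hash)→5300, (A,merge)→7800, (C,merge)→8400, (A,hash)→10200, (A,nl)→101000, (C,nl)→101600; best=5300 via (C,hash)
  {BCD}: card=8000; try (B,hash)→2320, (B,merge)→3440, (C,hash)→5960, (B,nl_idx)→10400, (B,nl)→17000, (C,merge)→26560 …(+1); best=2320 via (B,hash)
  {CDE}: card=1200; try (E,hash)→1920, (E,merge)→3220, (C,hash)→4220, (C,merge)→5520, (E,nl)→13000, (C,nl)→60720; best=1920 via (E,hash)
  {ABD}: card=20000; try (B,hash)→3220, (B,merge)→7240, (A,hash)→11760, (B,nl_idx)→25100, (A,merge)→29760, (B,nl)→41600 …(+1); best=3220 via (B,hash)
  {ADE}: card=3000; try (E,hash)→2820, (E,merge)→7020, (A,merge)→8720, (A,hash)→10020, (E,nl)→31600, (A,nl)→150720; best=2820 via (E,hash)
  {BDE}: card=12000; try (B,hash)→2140, (E,hash)→3480, (B,merge)→4360, (B,nl_idx)→14820, (B,nl)→24720, (E,merge)→25180 …(+1); best=2140 via (B,hash)
  {ABCD}: card=80000; try (B,hash)→8420, (A,hash)→19320, (C,hash)→26420, (B,merge)→29940, (B,nl_idx)→99300, (A,merge)→119320 …(+4); best=8420 via (B,hash)
  {ACDE}: card=12000; try (E,hash)→8020, (C,hash)→9020, (A,hash)→12120, (A,merge)→21320, (E,merge)→29720, (C,merge)→43620 …(+3); best=8020 via (E,hash)
  {BCDE}: card=48000; try (B,hash)→4240, (E,hash)→11040, (B,merge)→16960, (C,hash)→17340, (B,nl_idx)→58320, (B,nl)→97920 …(+4); best=4240 via (B,hash)
  {ABDE}: card=120000; try (B,hash)→6940, (A,hash)→23140, (E,hash)→23940, (B,merge)→42460, (B,nl_idx)→143820, (A,merge)→187140 …(+4); best=6940 via (B,hash)
  {ABCDE}: card=480000; try (B,hash)→21140, (A,hash)→61240, (E,hash)→89140, (C,hash)→130140, (B,merge)→188660, (B,nl_idx)→572020 …(+7); best=21140 via (B,hash)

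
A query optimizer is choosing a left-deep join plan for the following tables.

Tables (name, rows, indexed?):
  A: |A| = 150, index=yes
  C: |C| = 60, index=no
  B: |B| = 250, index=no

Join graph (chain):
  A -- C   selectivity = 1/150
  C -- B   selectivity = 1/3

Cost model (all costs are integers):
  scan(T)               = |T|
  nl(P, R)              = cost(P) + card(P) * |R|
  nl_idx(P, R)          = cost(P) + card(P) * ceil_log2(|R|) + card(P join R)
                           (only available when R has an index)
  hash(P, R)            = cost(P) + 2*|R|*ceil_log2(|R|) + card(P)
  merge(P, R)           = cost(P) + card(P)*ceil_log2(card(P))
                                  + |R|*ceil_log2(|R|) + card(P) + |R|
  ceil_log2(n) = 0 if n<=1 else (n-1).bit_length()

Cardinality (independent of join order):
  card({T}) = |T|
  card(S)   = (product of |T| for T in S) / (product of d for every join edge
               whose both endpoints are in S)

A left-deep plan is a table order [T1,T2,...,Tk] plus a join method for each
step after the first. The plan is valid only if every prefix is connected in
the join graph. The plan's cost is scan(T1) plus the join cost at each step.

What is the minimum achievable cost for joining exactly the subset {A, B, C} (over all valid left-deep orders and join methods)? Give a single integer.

3270

Selinger DP over subsets of {A,B,C}:
  {A}: scan cost=150, card=150
  {C}: scan cost=60, card=60
  {B}: scan cost=250, card=250
  {AC}: card=60; try (A,nl_idx)→600, (C,hash)→1020, (A,merge)→1830, (C,merge)→1920, (A,hash)→2520, (A,nl)→9060 …(+1); best=600 via (A,nl_idx)
  {BC}: card=5000; try (C,hash)→1220, (B,merge)→2730, (C,merge)→2920, (B,hash)→4120, (B,nl)→15060, (C,nl)→15250; best=1220 via (C,hash)
  {ABC}: card=5000; try (B,merge)→3270, (B,hash)→4660, (A,hash)→8620, (B,nl)→15600, (A,nl_idx)→46220, (A,merge)→72570 …(+1); best=3270 via (B,merge)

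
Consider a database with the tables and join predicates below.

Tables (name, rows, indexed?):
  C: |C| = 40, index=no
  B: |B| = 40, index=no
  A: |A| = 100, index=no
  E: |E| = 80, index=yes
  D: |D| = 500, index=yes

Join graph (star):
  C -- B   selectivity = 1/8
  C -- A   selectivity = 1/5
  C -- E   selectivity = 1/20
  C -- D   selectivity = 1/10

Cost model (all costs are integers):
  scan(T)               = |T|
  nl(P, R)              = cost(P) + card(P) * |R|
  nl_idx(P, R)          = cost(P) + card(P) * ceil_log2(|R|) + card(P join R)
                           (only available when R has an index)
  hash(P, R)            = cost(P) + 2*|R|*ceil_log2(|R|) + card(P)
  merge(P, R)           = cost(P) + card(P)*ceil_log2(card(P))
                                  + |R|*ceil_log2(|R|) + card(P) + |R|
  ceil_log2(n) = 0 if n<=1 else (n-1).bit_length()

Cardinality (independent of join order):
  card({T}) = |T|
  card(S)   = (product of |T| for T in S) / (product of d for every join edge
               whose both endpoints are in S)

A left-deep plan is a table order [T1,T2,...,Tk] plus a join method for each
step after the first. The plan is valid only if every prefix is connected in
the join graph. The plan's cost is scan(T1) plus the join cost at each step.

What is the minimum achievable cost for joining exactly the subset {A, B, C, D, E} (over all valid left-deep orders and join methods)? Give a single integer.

Selinger DP over subsets of {A,B,C,D,E}:
  {C}: scan cost=40, card=40
  {B}: scan cost=40, card=40
  {A}: scan cost=100, card=100
  {E}: scan cost=80, card=80
  {D}: scan cost=500, card=500
  {BC}: card=200; try (C,hash)→560, (B,hash)→560, (C,merge)→600, (B,merge)→600, (C,nl)→1640, (B,nl)→1640; best=560 via (C,hash)
  {AC}: card=800; try (C,hash)→680, (A,merge)→1120, (C,merge)→1180, (A,hash)→1480, (A,nl)→4040, (C,nl)→4100; best=680 via (C,hash)
  {CE}: card=160; try (E,nl_idx)→480, (C,hash)→640, (E,merge)→960, (C,merge)→1000, (E,hash)→1200, (E,nl)→3240 …(+1); best=480 via (E,nl_idx)
  {CD}: card=2000; try (C,hash)→1480, (D,nl_idx)→2400, (D,merge)→5320, (C,merge)→5780, (D,hash)→9080, (D,nl)→20040 …(+1); best=1480 via (C,hash)
  {ABC}: card=4000; try (B,hash)→1960, (A,hash)→2160, (A,merge)→3160, (B,merge)→9760, (A,nl)→20560, (B,nl)→32680; best=1960 via (B,hash)
  {BCE}: card=800; try (B,hash)→1120, (E,hash)→1880, (B,merge)→2200, (E,nl_idx)→2760, (E,merge)→3000, (B,nl)→6880 …(+1); best=1120 via (B,hash)
  {BCD}: card=10000; try (B,hash)→3960, (D,merge)→7360, (D,hash)→9760, (D,nl_idx)→12360, (B,merge)→25760, (B,nl)→81480 …(+1); best=3960 via (B,hash)
  {ACE}: card=3200; try (A,hash)→2040, (E,hash)→2600, (A,merge)→2720, (E,nl_idx)→9480, (E,merge)→10120, (A,nl)→16480 …(+1); best=2040 via (A,hash)
  {ACD}: card=40000; try (A,hash)→4880, (D,hash)→10480, (D,merge)→14480, (A,merge)→26280, (D,nl_idx)→47880, (A,nl)→201480 …(+1); best=4880 via (A,hash)
  {CDE}: card=8000; try (E,hash)→4600, (D,merge)→6920, (D,hash)→9640, (D,nl_idx)→9920, (E,nl_idx)→23480, (E,merge)→26120 …(+2); best=4600 via (E,hash)
  {ABCE}: card=16000; try (A,hash)→3320, (B,hash)→5720, (E,hash)→7080, (A,merge)→10720, (B,merge)→43920, (E,nl_idx)→45960 …(+4); best=3320 via (A,hash)
  {ABCD}: card=200000; try (D,hash)→14960, (A,hash)→15360, (B,hash)→45360, (D,merge)→58960, (A,merge)→154760, (D,nl_idx)→237960 …(+4); best=14960 via (D,hash)
  {BCDE}: card=40000; try (D,hash)→10920, (B,hash)→13080, (D,merge)→14920, (E,hash)→15080, (D,nl_idx)→48320, (E,nl_idx)→113960 …(+5); best=10920 via (D,hash)
  {ACDE}: card=160000; try (A,hash)→14000, (D,hash)→14240, (E,hash)→46000, (D,merge)→48640, (A,merge)→117400, (D,nl_idx)→190840 …(+5); best=14000 via (A,hash)
  {ABCDE}: card=800000; try (D,hash)→28320, (A,hash)→52320, (B,hash)→174480, (E,hash)→216080, (D,merge)→248320, (A,merge)→691720 …(+8); best=28320 via (D,hash)

28320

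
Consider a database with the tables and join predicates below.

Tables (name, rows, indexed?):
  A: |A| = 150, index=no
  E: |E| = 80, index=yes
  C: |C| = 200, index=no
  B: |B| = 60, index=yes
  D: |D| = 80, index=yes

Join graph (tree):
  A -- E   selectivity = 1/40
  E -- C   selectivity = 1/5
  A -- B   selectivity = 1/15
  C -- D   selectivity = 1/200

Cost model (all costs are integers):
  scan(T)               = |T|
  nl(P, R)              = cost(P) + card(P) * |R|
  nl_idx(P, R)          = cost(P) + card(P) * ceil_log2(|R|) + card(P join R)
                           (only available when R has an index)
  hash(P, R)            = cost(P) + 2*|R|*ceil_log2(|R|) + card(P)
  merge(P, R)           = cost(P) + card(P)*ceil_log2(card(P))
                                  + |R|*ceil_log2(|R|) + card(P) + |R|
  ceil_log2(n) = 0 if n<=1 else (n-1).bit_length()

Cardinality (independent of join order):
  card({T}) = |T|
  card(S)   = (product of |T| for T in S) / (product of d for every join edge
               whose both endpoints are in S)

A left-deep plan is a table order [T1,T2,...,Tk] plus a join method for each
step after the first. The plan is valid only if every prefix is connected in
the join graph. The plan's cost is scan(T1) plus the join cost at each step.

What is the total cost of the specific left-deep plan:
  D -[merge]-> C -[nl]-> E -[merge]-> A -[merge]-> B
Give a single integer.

93250

step 1: scan D: cost=80, card=80
step 2: join C via merge
    card(P join C) = 80*200/(200) = 80
    cost = 80 + 80*7 + 200*8 + 80 + 200 = 2520
step 3: join E via nl
    card(P join E) = 80*80/(5) = 1280
    cost = 2520 + 80*80 = 8920
step 4: join A via merge
    card(P join A) = 1280*150/(40) = 4800
    cost = 8920 + 1280*11 + 150*8 + 1280 + 150 = 25630
step 5: join B via merge
    card(P join B) = 4800*60/(15) = 19200
    cost = 25630 + 4800*13 + 60*6 + 4800 + 60 = 93250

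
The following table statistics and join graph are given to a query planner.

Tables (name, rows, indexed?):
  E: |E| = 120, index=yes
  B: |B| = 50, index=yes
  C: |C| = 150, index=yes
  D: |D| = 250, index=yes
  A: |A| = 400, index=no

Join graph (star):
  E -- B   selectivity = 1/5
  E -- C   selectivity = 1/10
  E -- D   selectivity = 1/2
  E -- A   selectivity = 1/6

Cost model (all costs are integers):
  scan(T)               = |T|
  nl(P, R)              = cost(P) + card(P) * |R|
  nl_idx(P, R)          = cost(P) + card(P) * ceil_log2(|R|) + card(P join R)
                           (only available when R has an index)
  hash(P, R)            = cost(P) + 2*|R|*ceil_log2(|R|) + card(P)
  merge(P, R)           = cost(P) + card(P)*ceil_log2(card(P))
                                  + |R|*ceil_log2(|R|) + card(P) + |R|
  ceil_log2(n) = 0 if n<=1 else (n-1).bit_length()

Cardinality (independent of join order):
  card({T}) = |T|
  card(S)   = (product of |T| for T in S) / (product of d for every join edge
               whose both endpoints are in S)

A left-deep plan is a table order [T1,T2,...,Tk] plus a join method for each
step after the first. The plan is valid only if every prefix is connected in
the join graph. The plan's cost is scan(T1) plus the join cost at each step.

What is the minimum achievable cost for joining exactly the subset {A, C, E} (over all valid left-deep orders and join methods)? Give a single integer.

Selinger DP over subsets of {A,C,E}:
  {E}: scan cost=120, card=120
  {C}: scan cost=150, card=150
  {A}: scan cost=400, card=400
  {CE}: card=1800; try (E,hash)→1980, (C,merge)→2430, (E,merge)→2460, (C,hash)→2640, (C,nl_idx)→2880, (E,nl_idx)→3000 …(+2); best=1980 via (E,hash)
  {AE}: card=8000; try (E,hash)→2480, (A,merge)→5080, (E,merge)→5360, (A,hash)→7440, (E,nl_idx)→11200, (A,nl)→48120 …(+1); best=2480 via (E,hash)
  {ACE}: card=120000; try (A,hash)→10980, (C,hash)→12880, (A,merge)→27580, (C,merge)→115830, (C,nl_idx)→186480, (A,nl)→721980 …(+1); best=10980 via (A,hash)

10980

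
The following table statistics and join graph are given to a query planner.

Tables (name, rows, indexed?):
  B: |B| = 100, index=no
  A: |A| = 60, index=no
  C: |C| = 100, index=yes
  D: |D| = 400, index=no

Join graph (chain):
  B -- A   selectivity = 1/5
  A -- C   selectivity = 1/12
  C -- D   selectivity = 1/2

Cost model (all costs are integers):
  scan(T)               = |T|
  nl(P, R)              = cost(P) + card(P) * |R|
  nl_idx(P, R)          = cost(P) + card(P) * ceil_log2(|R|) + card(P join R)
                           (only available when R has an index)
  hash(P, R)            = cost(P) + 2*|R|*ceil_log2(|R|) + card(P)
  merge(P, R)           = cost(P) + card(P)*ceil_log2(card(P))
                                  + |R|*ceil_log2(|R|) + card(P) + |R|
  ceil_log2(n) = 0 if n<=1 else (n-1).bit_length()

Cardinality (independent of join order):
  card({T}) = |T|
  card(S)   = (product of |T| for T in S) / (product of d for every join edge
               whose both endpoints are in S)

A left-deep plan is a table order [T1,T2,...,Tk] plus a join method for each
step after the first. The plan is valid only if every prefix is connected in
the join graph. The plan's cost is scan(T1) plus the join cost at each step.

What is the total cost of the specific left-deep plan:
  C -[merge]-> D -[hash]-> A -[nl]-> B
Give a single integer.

step 1: scan C: cost=100, card=100
step 2: join D via merge
    card(P join D) = 100*400/(2) = 20000
    cost = 100 + 100*7 + 400*9 + 100 + 400 = 4900
step 3: join A via hash
    card(P join A) = 20000*60/(12) = 100000
    cost = 4900 + 2*60*6 + 20000 = 25620
step 4: join B via nl
    card(P join B) = 100000*100/(5) = 2000000
    cost = 25620 + 100000*100 = 10025620

10025620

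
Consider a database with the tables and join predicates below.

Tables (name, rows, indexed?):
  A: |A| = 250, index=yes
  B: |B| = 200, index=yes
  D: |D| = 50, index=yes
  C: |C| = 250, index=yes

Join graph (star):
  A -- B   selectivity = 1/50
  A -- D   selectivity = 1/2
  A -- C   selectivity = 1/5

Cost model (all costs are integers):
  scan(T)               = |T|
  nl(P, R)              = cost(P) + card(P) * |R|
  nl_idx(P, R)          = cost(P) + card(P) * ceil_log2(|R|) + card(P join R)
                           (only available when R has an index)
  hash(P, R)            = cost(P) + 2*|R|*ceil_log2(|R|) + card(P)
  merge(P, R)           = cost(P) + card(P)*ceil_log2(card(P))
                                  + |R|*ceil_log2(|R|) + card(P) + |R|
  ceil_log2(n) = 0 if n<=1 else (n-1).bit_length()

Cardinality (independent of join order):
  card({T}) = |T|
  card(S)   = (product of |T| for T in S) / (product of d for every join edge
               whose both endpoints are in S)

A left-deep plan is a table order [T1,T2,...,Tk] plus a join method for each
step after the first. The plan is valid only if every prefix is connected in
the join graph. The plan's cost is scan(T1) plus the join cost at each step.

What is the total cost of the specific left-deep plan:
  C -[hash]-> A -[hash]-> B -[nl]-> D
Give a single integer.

step 1: scan C: cost=250, card=250
step 2: join A via hash
    card(P join A) = 250*250/(5) = 12500
    cost = 250 + 2*250*8 + 250 = 4500
step 3: join B via hash
    card(P join B) = 12500*200/(50) = 50000
    cost = 4500 + 2*200*8 + 12500 = 20200
step 4: join D via nl
    card(P join D) = 50000*50/(2) = 1250000
    cost = 20200 + 50000*50 = 2520200

2520200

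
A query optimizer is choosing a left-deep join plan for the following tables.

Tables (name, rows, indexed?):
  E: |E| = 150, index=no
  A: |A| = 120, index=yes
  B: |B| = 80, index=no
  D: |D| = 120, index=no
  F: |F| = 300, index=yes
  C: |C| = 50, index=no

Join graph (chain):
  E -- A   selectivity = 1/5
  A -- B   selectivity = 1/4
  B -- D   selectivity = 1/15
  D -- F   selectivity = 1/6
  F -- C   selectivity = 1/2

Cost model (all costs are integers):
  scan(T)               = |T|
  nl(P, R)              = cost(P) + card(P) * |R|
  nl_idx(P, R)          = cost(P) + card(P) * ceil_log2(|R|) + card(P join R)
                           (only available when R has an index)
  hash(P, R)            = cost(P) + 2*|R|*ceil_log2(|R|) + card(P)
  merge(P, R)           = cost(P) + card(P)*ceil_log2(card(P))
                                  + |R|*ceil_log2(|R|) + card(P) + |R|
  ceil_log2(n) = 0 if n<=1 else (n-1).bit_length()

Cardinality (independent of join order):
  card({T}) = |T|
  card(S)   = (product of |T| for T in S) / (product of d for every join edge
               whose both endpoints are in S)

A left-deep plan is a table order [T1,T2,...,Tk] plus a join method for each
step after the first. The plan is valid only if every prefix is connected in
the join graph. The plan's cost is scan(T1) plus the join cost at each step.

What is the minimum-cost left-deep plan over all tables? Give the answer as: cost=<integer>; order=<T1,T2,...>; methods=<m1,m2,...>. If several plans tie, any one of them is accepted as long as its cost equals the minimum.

Selinger DP (subsets sized 1..n):
  {E}: scan cost=150, card=150
  {A}: scan cost=120, card=120
  {B}: scan cost=80, card=80
  {D}: scan cost=120, card=120
  {F}: scan cost=300, card=300
  {C}: scan cost=50, card=50
  {AE}: card=3600; try (A,hash)→1980, (E,merge)→2430, (A,merge)→2460, (E,hash)→2640, (A,nl_idx)→4800, (E,nl)→18120 …(+1); best=1980 via (A,hash)
  {AB}: card=2400; try (B,hash)→1360, (A,merge)→1680, (B,merge)→1720, (A,hash)→1840, (A,nl_idx)→3040, (A,nl)→9680 …(+1); best=1360 via (B,hash)
  {BD}: card=640; try (B,hash)→1360, (D,merge)→1680, (B,merge)→1720, (D,hash)→1840, (D,nl)→9680, (B,nl)→9720; best=1360 via (B,hash)
  {DF}: card=6000; try (D,hash)→2280, (F,merge)→4080, (D,merge)→4260, (F,hash)→5640, (F,nl_idx)→7200, (F,nl)→36120 …(+1); best=2280 via (D,hash)
  {CF}: card=7500; try (C,hash)→1200, (F,merge)→3400, (C,merge)→3650, (F,hash)→5500, (F,nl_idx)→8000, (F,nl)→15050 …(+1); best=1200 via (C,hash)
  {ABE}: card=72000; try (E,hash)→6160, (B,hash)→6700, (E,merge)→33910, (B,merge)→49420, (B,nl)→289980, (E,nl)→361360; best=6160 via (E,hash)
  {ABD}: card=19200; try (A,hash)→3680, (D,hash)→5440, (A,merge)→9360, (A,nl_idx)→25040, (D,merge)→33520, (A,nl)→78160 …(+1); best=3680 via (A,hash)
  {BDF}: card=32000; try (F,hash)→7400, (B,hash)→9400, (F,merge)→11400, (F,nl_idx)→39120, (B,merge)→86920, (F,nl)→193360 …(+1); best=7400 via (F,hash)
  {CDF}: card=150000; try (C,hash)→8880, (D,hash)→10380, (C,merge)→86630, (D,merge)→107160, (C,nl)→302280, (D,nl)→901200; best=8880 via (C,hash)
  {ABDE}: card=576000; try (E,hash)→25280, (D,hash)→79840, (E,merge)→312230, (D,merge)→1303120, (E,nl)→2883680, (D,nl)→8646160; best=25280 via (E,hash)
  {ABDF}: card=960000; try (F,hash)→28280, (A,hash)→41080, (F,merge)→313880, (A,merge)→520360, (F,nl_idx)→1136480, (A,nl_idx)→1191400 …(+2); best=28280 via (F,hash)
  {BCDF}: card=800000; try (C,hash)→40000, (B,hash)→160000, (C,merge)→519750, (C,nl)→1607400, (B,merge)→2859520, (B,nl)→12008880; best=40000 via (C,hash)
  {ABDEF}: card=28800000; try (F,hash)→606680, (E,hash)→990680, (F,merge)→12124280, (E,merge)→20189630, (F,nl_idx)→34009280, (E,nl)→144028280 …(+1); best=606680 via (F,hash)
  {ABCDF}: card=24000000; try (A,hash)→841680, (C,hash)→988880, (A,merge)→16840960, (C,merge)→20188630, (A,nl_idx)→29640000, (C,nl)→48028280 …(+1); best=841680 via (A,hash)
  {ABCDEF}: card=720000000; try (E,hash)→24844080, (C,hash)→29407280, (E,merge)→624843030, (C,merge)→749407030, (C,nl)→1440606680, (E,nl)→3600841680; best=24844080 via (E,hash)

cost=24844080; order=D,B,F,C,A,E; methods=hash,hash,hash,hash,hash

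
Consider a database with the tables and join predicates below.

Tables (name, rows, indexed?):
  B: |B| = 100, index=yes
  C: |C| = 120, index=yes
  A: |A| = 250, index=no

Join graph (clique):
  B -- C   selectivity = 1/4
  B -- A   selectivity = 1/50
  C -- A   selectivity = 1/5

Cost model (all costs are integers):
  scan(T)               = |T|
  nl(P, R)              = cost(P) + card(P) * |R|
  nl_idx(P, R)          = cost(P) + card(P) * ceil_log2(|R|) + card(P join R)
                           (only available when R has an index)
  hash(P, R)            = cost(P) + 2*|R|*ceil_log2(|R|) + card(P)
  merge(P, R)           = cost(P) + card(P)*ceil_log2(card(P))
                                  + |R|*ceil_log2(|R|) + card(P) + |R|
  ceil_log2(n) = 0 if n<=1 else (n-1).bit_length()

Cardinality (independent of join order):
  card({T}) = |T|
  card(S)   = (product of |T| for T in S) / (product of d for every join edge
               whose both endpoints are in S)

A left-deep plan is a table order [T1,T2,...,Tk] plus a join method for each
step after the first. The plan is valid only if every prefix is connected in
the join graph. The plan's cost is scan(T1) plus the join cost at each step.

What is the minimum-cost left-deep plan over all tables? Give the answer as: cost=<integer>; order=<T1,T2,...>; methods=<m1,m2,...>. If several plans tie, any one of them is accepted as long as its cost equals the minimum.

cost=4080; order=A,B,C; methods=hash,hash

Selinger DP (subsets sized 1..n):
  {B}: scan cost=100, card=100
  {C}: scan cost=120, card=120
  {A}: scan cost=250, card=250
  {BC}: card=3000; try (B,hash)→1640, (C,merge)→1860, (C,hash)→1880, (B,merge)→1880, (C,nl_idx)→3800, (B,nl_idx)→3960 …(+2); best=1640 via (B,hash)
  {AB}: card=500; try (B,hash)→1900, (B,nl_idx)→2500, (A,merge)→3150, (B,merge)→3300, (A,hash)→4200, (A,nl)→25100 …(+1); best=1900 via (B,hash)
  {AC}: card=6000; try (C,hash)→2180, (A,merge)→3330, (C,merge)→3460, (A,hash)→4240, (C,nl_idx)→8000, (A,nl)→30120 …(+1); best=2180 via (C,hash)
  {ABC}: card=3000; try (C,hash)→4080, (C,merge)→7860, (C,nl_idx)→8400, (A,hash)→8640, (B,hash)→9580, (A,merge)→42890 …(+5); best=4080 via (C,hash)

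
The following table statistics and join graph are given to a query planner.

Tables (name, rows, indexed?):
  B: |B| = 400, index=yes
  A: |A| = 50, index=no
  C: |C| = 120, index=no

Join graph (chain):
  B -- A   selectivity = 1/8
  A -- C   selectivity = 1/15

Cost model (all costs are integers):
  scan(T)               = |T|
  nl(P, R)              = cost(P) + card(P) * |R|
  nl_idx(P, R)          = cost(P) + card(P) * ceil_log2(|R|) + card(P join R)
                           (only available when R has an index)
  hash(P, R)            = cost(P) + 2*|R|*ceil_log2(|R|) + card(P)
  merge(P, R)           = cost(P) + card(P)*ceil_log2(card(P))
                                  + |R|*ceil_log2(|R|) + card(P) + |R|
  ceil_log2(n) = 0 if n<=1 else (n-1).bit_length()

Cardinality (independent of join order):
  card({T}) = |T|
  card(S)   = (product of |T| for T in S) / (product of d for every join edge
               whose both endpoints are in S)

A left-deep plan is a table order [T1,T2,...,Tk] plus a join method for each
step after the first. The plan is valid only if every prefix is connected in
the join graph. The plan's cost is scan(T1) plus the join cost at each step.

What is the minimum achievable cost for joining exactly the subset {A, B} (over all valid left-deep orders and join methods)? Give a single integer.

1400

Selinger DP over subsets of {A,B}:
  {B}: scan cost=400, card=400
  {A}: scan cost=50, card=50
  {AB}: card=2500; try (A,hash)→1400, (B,nl_idx)→3000, (B,merge)→4400, (A,merge)→4750, (B,hash)→7300, (B,nl)→20050 …(+1); best=1400 via (A,hash)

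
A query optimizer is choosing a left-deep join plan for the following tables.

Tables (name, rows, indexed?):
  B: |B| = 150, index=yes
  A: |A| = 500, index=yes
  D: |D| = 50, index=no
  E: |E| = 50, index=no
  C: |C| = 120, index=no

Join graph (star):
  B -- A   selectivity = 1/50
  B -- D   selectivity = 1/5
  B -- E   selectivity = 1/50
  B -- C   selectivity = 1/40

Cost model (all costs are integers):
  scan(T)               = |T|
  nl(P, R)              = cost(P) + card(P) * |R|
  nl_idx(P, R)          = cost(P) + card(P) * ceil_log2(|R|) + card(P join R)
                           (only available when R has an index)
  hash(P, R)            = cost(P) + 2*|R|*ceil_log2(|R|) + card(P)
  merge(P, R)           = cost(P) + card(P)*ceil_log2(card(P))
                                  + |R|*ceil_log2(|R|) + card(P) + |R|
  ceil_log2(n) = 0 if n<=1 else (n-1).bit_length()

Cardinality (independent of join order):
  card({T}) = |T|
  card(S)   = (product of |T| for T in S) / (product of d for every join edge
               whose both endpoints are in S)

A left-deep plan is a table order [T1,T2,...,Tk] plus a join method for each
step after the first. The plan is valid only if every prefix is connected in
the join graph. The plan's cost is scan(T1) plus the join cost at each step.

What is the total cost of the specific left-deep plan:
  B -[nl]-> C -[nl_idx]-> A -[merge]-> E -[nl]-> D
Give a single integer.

315050

step 1: scan B: cost=150, card=150
step 2: join C via nl
    card(P join C) = 150*120/(40) = 450
    cost = 150 + 150*120 = 18150
step 3: join A via nl_idx
    card(P join A) = 450*500/(50) = 4500
    cost = 18150 + 450*9 + 4500 = 26700
step 4: join E via merge
    card(P join E) = 4500*50/(50) = 4500
    cost = 26700 + 4500*13 + 50*6 + 4500 + 50 = 90050
step 5: join D via nl
    card(P join D) = 4500*50/(5) = 45000
    cost = 90050 + 4500*50 = 315050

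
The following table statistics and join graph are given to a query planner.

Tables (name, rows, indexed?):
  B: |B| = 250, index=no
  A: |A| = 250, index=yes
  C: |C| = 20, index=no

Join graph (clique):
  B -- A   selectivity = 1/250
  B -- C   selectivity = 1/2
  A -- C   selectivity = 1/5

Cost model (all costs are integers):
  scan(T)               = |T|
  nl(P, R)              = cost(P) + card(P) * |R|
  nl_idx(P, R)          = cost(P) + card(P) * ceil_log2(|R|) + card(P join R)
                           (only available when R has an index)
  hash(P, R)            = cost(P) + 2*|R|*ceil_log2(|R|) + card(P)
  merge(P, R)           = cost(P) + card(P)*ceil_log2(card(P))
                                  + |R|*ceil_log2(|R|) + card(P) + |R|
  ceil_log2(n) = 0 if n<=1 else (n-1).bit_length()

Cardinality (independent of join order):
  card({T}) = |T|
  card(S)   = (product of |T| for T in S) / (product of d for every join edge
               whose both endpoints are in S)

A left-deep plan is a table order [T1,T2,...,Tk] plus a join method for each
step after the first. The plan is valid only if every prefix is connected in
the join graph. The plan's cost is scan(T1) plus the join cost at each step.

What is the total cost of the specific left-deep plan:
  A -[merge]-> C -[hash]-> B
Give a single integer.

step 1: scan A: cost=250, card=250
step 2: join C via merge
    card(P join C) = 250*20/(5) = 1000
    cost = 250 + 250*8 + 20*5 + 250 + 20 = 2620
step 3: join B via hash
    card(P join B) = 1000*250/(250*2) = 500
    cost = 2620 + 2*250*8 + 1000 = 7620

7620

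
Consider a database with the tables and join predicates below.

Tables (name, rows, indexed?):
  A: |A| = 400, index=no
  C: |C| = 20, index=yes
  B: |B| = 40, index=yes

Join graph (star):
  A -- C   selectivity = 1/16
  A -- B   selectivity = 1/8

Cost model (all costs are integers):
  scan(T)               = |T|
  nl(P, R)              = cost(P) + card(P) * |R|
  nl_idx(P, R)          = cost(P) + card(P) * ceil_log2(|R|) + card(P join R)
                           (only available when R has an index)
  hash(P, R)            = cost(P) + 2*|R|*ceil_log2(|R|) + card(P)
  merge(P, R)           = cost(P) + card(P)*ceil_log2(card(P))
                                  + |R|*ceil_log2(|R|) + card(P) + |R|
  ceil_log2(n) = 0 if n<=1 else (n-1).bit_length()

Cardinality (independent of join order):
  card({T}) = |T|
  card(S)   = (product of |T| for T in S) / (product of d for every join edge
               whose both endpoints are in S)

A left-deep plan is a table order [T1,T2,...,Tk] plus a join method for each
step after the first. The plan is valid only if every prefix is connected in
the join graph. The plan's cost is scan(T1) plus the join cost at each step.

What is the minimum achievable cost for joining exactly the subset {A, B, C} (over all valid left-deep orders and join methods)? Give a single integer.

1980

Selinger DP over subsets of {A,B,C}:
  {A}: scan cost=400, card=400
  {C}: scan cost=20, card=20
  {B}: scan cost=40, card=40
  {AC}: card=500; try (C,hash)→1000, (C,nl_idx)→2900, (A,merge)→4140, (C,merge)→4520, (A,hash)→7240, (A,nl)→8020 …(+1); best=1000 via (C,hash)
  {AB}: card=2000; try (B,hash)→1280, (A,merge)→4320, (B,merge)→4680, (B,nl_idx)→4800, (A,hash)→7280, (A,nl)→16040 …(+1); best=1280 via (B,hash)
  {ABC}: card=2500; try (B,hash)→1980, (C,hash)→3480, (B,merge)→6280, (B,nl_idx)→6500, (C,nl_idx)→13780, (B,nl)→21000 …(+2); best=1980 via (B,hash)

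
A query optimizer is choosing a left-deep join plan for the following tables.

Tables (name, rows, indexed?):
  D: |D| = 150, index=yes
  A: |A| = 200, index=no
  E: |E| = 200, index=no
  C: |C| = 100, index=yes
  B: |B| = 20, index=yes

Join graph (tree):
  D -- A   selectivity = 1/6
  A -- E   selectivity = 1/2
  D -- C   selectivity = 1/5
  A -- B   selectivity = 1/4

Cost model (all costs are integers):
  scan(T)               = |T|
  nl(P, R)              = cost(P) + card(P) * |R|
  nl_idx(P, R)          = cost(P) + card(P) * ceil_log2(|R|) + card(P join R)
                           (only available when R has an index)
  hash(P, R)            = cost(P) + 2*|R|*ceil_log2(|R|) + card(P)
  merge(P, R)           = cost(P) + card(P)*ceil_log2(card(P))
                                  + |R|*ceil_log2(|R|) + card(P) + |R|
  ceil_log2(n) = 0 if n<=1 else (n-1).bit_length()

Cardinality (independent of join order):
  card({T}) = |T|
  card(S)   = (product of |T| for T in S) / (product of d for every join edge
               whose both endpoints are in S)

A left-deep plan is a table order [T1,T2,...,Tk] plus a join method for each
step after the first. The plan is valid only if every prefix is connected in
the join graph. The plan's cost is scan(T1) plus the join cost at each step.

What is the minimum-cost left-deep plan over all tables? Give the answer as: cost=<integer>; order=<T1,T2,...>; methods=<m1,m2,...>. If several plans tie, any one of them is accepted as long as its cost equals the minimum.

cost=533600; order=A,B,D,C,E; methods=hash,hash,hash,hash

Selinger DP (subsets sized 1..n):
  {D}: scan cost=150, card=150
  {A}: scan cost=200, card=200
  {E}: scan cost=200, card=200
  {C}: scan cost=100, card=100
  {B}: scan cost=20, card=20
  {AD}: card=5000; try (D,hash)→2800, (A,merge)→3300, (D,merge)→3350, (A,hash)→3500, (D,nl_idx)→6800, (A,nl)→30150 …(+1); best=2800 via (D,hash)
  {CD}: card=3000; try (C,hash)→1700, (D,merge)→2250, (C,merge)→2300, (D,hash)→2600, (D,nl_idx)→3900, (C,nl_idx)→4200 …(+2); best=1700 via (C,hash)
  {AE}: card=20000; try (E,hash)→3600, (A,hash)→3600, (E,merge)→3800, (A,merge)→3800, (E,nl)→40200, (A,nl)→40200; best=3600 via (E,hash)
  {AB}: card=1000; try (B,hash)→600, (A,merge)→1940, (B,merge)→2120, (B,nl_idx)→2200, (A,hash)→3240, (A,nl)→4020 …(+1); best=600 via (B,hash)
  {ADE}: card=500000; try (E,hash)→11000, (D,hash)→26000, (E,merge)→74600, (D,merge)→324950, (D,nl_idx)→663600, (E,nl)→1002800 …(+1); best=11000 via (E,hash)
  {ACD}: card=100000; try (A,hash)→7900, (C,hash)→9200, (A,merge)→42500, (C,merge)→73600, (C,nl_idx)→137800, (C,nl)→502800 …(+1); best=7900 via (A,hash)
  {ABD}: card=25000; try (D,hash)→4000, (B,hash)→8000, (D,merge)→12950, (D,nl_idx)→33600, (B,nl_idx)→52800, (B,merge)→72920 …(+2); best=4000 via (D,hash)
  {ABE}: card=100000; try (E,hash)→4800, (E,merge)→13400, (B,hash)→23800, (E,nl)→200600, (B,nl_idx)→203600, (B,merge)→323720 …(+1); best=4800 via (E,hash)
  {ACDE}: card=10000000; try (E,hash)→111100, (C,hash)→512400, (E,merge)→1809700, (C,merge)→10011800, (C,nl_idx)→13511000, (E,nl)→20007900 …(+1); best=111100 via (E,hash)
  {ABDE}: card=2500000; try (E,hash)→32200, (D,hash)→107200, (E,merge)→405800, (B,hash)→511200, (D,merge)→1806150, (D,nl_idx)→3304800 …(+5); best=32200 via (E,hash)
  {ABCD}: card=500000; try (C,hash)→30400, (B,hash)→108100, (C,merge)→404800, (C,nl_idx)→679000, (B,nl_idx)→1007900, (B,merge)→1808020 …(+2); best=30400 via (C,hash)
  {ABCDE}: card=50000000; try (E,hash)→533600, (C,hash)→2533600, (E,merge)→10032200, (B,hash)→10111300, (C,merge)→57533000, (C,nl_idx)→67532200 …(+5); best=533600 via (E,hash)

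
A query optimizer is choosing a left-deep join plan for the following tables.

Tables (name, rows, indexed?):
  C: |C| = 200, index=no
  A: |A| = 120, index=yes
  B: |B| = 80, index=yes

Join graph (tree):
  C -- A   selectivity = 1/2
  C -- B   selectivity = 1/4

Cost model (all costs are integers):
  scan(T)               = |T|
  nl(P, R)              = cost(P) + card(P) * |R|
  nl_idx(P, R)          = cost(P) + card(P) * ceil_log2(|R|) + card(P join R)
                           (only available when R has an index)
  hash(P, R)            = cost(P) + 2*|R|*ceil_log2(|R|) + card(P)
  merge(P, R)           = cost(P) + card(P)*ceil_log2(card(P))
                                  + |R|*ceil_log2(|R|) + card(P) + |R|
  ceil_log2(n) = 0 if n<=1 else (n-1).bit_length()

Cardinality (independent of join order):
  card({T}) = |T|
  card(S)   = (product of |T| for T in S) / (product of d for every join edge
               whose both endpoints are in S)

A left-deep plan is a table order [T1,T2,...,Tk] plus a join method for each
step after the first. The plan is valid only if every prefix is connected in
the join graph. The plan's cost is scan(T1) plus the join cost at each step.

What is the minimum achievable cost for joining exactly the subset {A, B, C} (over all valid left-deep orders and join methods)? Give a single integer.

Selinger DP over subsets of {A,B,C}:
  {C}: scan cost=200, card=200
  {A}: scan cost=120, card=120
  {B}: scan cost=80, card=80
  {AC}: card=12000; try (A,hash)→2080, (C,merge)→2880, (A,merge)→2960, (C,hash)→3440, (A,nl_idx)→13600, (C,nl)→24120 …(+1); best=2080 via (A,hash)
  {BC}: card=4000; try (B,hash)→1520, (C,merge)→2520, (B,merge)→2640, (C,hash)→3360, (B,nl_idx)→5600, (C,nl)→16080 …(+1); best=1520 via (B,hash)
  {ABC}: card=240000; try (A,hash)→7200, (B,hash)→15200, (A,merge)→54480, (B,merge)→182720, (A,nl_idx)→269520, (B,nl_idx)→326080 …(+2); best=7200 via (A,hash)

7200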